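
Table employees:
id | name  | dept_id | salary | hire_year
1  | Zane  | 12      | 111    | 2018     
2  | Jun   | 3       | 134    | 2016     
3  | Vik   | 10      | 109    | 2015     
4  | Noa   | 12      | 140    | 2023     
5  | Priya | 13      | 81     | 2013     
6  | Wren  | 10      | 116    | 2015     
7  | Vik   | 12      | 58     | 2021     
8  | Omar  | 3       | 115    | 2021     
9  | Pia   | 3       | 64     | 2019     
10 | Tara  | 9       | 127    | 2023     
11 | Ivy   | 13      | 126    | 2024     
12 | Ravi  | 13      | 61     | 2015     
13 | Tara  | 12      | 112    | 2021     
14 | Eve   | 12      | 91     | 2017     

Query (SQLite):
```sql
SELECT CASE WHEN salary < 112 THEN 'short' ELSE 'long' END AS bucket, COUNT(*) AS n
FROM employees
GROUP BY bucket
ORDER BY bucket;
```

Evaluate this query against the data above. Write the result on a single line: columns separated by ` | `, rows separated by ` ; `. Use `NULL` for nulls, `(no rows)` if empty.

long | 7 ; short | 7

Bucket rows by salary < 112 → 'short' else 'long'; count each bucket.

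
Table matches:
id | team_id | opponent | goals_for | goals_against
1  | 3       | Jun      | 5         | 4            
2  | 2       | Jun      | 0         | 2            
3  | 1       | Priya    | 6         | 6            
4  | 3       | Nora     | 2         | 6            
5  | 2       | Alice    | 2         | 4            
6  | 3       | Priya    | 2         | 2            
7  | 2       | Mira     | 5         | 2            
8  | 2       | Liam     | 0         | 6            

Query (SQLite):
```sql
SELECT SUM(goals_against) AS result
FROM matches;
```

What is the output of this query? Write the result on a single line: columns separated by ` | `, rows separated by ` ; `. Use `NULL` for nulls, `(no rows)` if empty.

32

All goals_against values: [4, 2, 6, 6, 4, 2, 2, 6].
SUM of non-NULL values = 32.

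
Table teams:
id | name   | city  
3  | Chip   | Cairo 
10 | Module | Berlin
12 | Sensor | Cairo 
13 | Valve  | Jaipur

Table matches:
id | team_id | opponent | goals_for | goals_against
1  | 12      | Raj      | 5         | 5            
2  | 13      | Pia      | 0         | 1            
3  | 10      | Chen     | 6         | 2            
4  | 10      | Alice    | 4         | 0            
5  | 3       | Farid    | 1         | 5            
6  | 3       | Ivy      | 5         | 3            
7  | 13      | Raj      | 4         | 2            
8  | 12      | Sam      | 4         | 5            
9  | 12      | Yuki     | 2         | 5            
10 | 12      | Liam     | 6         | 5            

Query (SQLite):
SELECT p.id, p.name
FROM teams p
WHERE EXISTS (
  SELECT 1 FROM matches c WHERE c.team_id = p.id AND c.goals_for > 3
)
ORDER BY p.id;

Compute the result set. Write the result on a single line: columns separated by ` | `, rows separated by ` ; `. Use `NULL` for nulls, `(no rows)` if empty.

3 | Chip ; 10 | Module ; 12 | Sensor ; 13 | Valve

For each teams row, check whether any matches with matching team_id has goals_for > 3.
Keep rows where that is true.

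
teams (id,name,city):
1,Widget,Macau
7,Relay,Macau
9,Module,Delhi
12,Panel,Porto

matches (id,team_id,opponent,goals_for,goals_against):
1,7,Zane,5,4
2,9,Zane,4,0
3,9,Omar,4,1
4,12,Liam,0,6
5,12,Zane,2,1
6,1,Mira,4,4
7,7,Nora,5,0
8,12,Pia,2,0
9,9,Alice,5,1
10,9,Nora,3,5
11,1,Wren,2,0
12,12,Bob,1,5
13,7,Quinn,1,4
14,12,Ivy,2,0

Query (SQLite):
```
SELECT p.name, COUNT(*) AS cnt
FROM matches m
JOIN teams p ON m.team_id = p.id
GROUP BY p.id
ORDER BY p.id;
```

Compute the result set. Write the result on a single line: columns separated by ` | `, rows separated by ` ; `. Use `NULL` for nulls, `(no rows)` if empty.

Join each matches row to its teams via team_id.
Group joined rows by teams.id; compute COUNT(*) per group.
  1: ids {6, 11} → COUNT(*)=2
  7: ids {1, 7, 13} → COUNT(*)=3
  9: ids {2, 3, 9, 10} → COUNT(*)=4
  12: ids {4, 5, 8, 12, 14} → COUNT(*)=5

Widget | 2 ; Relay | 3 ; Module | 4 ; Panel | 5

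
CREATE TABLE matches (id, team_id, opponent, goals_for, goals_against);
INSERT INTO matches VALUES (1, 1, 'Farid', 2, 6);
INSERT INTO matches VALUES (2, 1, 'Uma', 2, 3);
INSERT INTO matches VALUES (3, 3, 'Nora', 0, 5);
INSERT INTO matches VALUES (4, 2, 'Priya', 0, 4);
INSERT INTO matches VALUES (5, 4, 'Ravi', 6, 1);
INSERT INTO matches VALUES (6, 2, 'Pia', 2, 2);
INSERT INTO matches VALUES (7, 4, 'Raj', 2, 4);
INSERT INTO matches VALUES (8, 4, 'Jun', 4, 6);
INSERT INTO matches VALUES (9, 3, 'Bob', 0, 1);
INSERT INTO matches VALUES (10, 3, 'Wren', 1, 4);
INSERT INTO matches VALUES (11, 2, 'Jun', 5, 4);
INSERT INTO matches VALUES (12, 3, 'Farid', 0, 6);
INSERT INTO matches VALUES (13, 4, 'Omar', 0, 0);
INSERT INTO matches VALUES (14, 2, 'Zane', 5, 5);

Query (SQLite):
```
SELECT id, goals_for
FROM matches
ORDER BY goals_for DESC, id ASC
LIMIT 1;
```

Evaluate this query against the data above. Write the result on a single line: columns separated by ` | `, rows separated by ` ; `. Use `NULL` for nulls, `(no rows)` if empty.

5 | 6

Sort by goals_for desc, tiebreak id asc: (6, id=5), (5, id=11), (5, id=14), (4, id=8) …. Take first 1.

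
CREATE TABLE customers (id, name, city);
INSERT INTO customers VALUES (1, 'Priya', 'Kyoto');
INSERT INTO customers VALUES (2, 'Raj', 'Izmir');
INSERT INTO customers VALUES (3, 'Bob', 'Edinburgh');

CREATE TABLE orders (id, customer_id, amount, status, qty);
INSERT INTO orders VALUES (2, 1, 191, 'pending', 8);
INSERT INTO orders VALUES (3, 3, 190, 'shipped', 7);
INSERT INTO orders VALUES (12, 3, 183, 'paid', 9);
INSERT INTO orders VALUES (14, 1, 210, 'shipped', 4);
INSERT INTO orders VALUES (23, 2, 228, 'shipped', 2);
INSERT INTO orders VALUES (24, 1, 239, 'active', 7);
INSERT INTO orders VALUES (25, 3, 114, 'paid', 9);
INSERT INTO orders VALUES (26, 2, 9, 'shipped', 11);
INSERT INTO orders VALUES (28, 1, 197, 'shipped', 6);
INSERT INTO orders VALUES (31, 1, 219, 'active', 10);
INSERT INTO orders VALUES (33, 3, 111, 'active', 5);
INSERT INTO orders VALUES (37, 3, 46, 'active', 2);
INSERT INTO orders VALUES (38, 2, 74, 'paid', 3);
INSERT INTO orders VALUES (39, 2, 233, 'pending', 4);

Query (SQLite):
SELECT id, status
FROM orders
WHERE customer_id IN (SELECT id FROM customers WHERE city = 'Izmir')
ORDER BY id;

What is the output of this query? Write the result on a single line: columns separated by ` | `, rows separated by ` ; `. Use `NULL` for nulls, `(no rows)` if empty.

23 | shipped ; 26 | shipped ; 38 | paid ; 39 | pending

Inner query: customers.id where city = 'Izmir'.
Outer: keep orders rows whose customer_id is in that set.
Inner query → {2}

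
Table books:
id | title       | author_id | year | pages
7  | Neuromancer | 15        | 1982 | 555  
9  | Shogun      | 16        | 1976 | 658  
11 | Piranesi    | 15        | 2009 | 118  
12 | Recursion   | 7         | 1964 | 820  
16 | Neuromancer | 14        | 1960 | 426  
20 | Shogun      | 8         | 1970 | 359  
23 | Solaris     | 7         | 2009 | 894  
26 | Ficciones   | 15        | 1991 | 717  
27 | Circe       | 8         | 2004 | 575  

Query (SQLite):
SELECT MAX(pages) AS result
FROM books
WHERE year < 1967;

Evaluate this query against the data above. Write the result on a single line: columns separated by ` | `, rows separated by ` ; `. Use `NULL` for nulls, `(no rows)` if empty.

820

Rows where year < 1967 → pages values: [820, 426].
MAX of non-NULL values = 820.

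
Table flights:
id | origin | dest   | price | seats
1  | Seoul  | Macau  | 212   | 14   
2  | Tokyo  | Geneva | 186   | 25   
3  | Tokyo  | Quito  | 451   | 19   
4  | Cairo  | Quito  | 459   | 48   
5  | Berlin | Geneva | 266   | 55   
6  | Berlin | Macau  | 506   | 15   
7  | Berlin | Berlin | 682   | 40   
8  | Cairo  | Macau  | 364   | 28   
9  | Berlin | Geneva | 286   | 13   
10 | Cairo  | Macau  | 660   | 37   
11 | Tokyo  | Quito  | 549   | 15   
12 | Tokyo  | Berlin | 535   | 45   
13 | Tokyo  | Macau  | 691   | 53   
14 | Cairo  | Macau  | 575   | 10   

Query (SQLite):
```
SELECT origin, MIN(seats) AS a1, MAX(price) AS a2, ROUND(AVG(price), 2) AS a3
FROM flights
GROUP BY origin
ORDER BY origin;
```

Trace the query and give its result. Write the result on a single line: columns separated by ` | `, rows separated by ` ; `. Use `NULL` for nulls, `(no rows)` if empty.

Group flights by origin.
Per group compute: MIN(seats), MAX(price), ROUND(AVG(price), 2).
  Berlin: ids {5, 6, 7, 9} → MIN(seats)=13, MAX(price)=682, ROUND(AVG(price), 2)=435
  Cairo: ids {4, 8, 10, 14} → MIN(seats)=10, MAX(price)=660, ROUND(AVG(price), 2)=514.5
  Seoul: ids {1} → MIN(seats)=14, MAX(price)=212, ROUND(AVG(price), 2)=212
  Tokyo: ids {2, 3, 11, 12, 13} → MIN(seats)=15, MAX(price)=691, ROUND(AVG(price), 2)=482.4

Berlin | 13 | 682 | 435 ; Cairo | 10 | 660 | 514.5 ; Seoul | 14 | 212 | 212 ; Tokyo | 15 | 691 | 482.4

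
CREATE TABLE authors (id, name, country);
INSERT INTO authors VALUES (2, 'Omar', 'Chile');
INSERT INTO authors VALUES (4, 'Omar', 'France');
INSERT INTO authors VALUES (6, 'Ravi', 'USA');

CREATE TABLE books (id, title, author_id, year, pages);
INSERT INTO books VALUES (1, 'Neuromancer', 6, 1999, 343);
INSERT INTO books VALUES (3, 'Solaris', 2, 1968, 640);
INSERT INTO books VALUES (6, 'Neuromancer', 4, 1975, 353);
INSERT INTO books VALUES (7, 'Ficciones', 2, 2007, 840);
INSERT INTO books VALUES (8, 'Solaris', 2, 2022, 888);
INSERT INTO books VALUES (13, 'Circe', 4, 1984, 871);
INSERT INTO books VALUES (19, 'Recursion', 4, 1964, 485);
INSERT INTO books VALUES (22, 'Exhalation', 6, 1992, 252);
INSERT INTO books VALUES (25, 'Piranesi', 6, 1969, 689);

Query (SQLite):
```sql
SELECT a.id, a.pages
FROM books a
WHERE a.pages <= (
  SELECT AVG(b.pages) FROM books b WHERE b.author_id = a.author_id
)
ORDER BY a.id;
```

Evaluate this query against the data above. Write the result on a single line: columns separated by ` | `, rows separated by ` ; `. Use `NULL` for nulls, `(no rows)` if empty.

For each books row a, compute AVG(pages) over rows sharing a.author_id.
Keep row a if a.pages <= that per-group AVG.
  author_id=2: AVG(pages) = 789.333333
  author_id=4: AVG(pages) = 569.666667
  author_id=6: AVG(pages) = 428.0

1 | 343 ; 3 | 640 ; 6 | 353 ; 19 | 485 ; 22 | 252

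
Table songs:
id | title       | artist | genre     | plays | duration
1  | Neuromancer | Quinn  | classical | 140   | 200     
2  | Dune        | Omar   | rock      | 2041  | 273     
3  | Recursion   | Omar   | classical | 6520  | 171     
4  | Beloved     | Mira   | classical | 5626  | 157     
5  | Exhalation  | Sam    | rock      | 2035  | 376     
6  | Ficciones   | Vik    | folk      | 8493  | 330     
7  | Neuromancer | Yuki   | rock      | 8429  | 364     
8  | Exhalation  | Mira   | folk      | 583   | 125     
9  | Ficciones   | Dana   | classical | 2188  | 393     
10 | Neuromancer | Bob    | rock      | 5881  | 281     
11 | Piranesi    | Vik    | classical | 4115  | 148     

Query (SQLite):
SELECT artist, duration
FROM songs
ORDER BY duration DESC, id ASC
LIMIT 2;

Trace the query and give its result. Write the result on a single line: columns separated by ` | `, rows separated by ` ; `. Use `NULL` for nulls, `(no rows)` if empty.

Dana | 393 ; Sam | 376

Sort by duration desc, tiebreak id asc: (393, id=9), (376, id=5), (364, id=7), (330, id=6), (281, id=10) …. Take first 2.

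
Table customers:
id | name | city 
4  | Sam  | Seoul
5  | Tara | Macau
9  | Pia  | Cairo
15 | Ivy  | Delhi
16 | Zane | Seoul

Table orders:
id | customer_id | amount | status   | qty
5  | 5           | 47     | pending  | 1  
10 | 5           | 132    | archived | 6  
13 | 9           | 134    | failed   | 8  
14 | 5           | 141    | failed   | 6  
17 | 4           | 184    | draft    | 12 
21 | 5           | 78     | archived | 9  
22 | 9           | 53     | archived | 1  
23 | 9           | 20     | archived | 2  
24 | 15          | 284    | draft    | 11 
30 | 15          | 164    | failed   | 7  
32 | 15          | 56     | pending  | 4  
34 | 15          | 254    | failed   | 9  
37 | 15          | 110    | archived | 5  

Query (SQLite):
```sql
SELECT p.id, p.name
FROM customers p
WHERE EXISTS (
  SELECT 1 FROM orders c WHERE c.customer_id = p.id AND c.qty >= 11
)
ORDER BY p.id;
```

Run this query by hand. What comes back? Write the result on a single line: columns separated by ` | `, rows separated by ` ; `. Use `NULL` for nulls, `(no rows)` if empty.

For each customers row, check whether any orders with matching customer_id has qty >= 11.
Keep rows where that is true.

4 | Sam ; 15 | Ivy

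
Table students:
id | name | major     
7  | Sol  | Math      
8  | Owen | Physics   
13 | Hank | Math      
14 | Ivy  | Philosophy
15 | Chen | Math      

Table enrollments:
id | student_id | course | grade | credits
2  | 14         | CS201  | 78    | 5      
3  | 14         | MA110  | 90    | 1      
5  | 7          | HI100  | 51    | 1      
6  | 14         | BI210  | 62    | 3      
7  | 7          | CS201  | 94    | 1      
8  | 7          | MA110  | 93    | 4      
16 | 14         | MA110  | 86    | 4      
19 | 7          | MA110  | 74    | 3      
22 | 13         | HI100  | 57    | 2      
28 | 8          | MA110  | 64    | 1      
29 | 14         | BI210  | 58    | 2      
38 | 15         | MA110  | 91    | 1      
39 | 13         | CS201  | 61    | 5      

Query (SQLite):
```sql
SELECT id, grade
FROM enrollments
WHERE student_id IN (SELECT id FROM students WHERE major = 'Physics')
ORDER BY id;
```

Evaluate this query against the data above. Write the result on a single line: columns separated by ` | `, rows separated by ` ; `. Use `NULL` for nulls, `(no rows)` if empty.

Inner query: students.id where major = 'Physics'.
Outer: keep enrollments rows whose student_id is in that set.
Inner query → {8}

28 | 64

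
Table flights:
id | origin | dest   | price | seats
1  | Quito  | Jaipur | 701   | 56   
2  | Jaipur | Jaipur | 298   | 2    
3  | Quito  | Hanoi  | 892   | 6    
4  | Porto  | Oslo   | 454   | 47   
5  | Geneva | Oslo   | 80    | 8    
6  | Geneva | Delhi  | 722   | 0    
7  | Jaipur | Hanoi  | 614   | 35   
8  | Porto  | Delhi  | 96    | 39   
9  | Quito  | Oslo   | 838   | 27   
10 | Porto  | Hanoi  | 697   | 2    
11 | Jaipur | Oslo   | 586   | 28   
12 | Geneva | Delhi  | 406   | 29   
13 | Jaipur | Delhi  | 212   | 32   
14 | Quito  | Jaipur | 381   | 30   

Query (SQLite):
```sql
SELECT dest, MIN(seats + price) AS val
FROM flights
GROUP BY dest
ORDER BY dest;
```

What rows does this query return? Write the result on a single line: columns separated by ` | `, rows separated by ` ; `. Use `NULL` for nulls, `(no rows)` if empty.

Delhi | 135 ; Hanoi | 649 ; Jaipur | 300 ; Oslo | 88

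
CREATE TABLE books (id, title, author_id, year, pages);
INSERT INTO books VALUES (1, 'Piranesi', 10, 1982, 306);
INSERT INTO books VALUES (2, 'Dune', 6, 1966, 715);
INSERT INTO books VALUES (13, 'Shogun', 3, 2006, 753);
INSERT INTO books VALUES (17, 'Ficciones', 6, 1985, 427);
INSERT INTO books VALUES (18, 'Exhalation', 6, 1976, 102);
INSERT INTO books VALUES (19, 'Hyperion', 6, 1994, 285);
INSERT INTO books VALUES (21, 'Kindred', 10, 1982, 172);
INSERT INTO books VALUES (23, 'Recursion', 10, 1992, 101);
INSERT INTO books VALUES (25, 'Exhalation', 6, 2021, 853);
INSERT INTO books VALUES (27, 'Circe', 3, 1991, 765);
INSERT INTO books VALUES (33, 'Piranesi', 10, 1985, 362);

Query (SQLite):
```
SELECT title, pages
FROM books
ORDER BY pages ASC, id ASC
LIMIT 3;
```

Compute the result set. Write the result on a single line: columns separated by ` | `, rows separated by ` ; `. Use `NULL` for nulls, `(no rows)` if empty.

Recursion | 101 ; Exhalation | 102 ; Kindred | 172

Sort by pages asc, tiebreak id asc: (101, id=23), (102, id=18), (172, id=21), (285, id=19), (306, id=1), (362, id=33) …. Take first 3.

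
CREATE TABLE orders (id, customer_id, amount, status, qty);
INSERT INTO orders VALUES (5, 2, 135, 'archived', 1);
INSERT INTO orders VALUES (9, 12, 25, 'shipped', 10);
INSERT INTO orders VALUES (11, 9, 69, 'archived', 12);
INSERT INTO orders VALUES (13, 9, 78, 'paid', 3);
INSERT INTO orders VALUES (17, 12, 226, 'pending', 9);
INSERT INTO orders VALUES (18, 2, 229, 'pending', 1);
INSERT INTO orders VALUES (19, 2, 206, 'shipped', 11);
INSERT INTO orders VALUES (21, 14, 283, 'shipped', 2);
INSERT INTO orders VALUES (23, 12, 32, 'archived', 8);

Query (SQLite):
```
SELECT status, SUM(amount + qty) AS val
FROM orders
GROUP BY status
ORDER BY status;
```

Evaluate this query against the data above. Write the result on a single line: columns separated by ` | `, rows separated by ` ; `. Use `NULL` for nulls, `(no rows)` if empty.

archived | 257 ; paid | 81 ; pending | 465 ; shipped | 537

For each row compute amount + qty.
Group by status; take SUM of the expression per group.
  archived: ids {5, 11, 23} → SUM(amount + qty)=257
  paid: ids {13} → SUM(amount + qty)=81
  pending: ids {17, 18} → SUM(amount + qty)=465
  shipped: ids {9, 19, 21} → SUM(amount + qty)=537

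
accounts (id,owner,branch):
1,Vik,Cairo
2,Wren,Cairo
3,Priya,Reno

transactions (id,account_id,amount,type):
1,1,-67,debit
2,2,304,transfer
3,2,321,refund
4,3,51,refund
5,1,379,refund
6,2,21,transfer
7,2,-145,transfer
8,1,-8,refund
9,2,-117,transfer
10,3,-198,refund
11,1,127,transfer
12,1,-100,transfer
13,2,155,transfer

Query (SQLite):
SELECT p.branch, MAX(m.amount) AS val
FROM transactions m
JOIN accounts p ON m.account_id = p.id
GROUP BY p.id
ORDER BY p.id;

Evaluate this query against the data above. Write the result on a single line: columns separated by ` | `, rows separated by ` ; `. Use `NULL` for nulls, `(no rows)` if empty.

Cairo | 379 ; Cairo | 321 ; Reno | 51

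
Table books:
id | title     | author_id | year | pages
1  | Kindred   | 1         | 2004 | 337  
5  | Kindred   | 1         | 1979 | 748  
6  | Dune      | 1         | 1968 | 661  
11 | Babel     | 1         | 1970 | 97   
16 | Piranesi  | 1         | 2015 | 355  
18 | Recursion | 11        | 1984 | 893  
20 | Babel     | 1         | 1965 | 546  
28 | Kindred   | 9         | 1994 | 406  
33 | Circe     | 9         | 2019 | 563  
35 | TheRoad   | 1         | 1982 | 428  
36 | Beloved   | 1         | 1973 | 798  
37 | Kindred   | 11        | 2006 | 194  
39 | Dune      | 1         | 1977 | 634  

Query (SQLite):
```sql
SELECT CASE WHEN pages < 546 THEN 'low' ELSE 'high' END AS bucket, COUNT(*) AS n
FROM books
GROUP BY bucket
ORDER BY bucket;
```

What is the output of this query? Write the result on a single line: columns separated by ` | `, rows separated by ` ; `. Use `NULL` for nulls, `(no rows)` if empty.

high | 7 ; low | 6

Bucket rows by pages < 546 → 'low' else 'high'; count each bucket.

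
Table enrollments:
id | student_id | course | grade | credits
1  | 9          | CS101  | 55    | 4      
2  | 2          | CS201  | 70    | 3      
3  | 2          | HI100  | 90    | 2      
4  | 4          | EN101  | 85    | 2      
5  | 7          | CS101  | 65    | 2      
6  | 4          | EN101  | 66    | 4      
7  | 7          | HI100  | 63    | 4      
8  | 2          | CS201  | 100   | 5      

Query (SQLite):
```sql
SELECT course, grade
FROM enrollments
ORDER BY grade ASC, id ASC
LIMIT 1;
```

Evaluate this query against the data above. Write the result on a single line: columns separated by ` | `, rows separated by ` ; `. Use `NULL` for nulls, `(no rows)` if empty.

Sort by grade asc, tiebreak id asc: (55, id=1), (63, id=7), (65, id=5), (66, id=6) …. Take first 1.

CS101 | 55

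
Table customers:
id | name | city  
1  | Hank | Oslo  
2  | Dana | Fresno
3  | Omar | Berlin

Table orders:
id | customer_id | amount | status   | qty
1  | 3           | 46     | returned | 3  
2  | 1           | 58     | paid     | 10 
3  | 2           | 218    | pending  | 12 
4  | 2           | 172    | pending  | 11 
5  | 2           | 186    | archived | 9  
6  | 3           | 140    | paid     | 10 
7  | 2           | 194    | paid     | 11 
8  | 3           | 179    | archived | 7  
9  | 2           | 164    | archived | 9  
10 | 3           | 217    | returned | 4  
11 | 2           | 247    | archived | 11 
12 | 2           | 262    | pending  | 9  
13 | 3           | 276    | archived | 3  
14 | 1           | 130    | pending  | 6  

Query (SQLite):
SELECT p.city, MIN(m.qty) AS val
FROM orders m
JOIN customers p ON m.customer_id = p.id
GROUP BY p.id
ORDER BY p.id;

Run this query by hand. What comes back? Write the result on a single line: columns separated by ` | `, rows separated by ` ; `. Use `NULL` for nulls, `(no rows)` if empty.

Oslo | 6 ; Fresno | 9 ; Berlin | 3

Join each orders row to its customers via customer_id.
Group joined rows by customers.id; compute MIN(m.qty) per group.
  1: ids {2, 14} → MIN(m.qty)=6
  2: ids {3, 4, 5, 7, 9, 11, 12} → MIN(m.qty)=9
  3: ids {1, 6, 8, 10, 13} → MIN(m.qty)=3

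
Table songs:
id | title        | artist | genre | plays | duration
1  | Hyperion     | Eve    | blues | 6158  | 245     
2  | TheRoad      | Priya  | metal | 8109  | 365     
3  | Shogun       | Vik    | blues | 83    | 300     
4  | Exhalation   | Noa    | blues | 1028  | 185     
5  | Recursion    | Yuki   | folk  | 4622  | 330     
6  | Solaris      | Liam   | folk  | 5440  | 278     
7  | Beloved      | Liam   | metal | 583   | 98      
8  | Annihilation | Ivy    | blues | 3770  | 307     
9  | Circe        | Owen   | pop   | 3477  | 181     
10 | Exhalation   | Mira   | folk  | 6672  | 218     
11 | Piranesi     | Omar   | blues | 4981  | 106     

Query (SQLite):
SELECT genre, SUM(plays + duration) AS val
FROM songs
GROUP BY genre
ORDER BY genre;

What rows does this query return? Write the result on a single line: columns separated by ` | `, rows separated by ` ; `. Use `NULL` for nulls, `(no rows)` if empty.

For each row compute plays + duration.
Group by genre; take SUM of the expression per group.
  blues: ids {1, 3, 4, 8, 11} → SUM(plays + duration)=17163
  folk: ids {5, 6, 10} → SUM(plays + duration)=17560
  metal: ids {2, 7} → SUM(plays + duration)=9155
  pop: ids {9} → SUM(plays + duration)=3658

blues | 17163 ; folk | 17560 ; metal | 9155 ; pop | 3658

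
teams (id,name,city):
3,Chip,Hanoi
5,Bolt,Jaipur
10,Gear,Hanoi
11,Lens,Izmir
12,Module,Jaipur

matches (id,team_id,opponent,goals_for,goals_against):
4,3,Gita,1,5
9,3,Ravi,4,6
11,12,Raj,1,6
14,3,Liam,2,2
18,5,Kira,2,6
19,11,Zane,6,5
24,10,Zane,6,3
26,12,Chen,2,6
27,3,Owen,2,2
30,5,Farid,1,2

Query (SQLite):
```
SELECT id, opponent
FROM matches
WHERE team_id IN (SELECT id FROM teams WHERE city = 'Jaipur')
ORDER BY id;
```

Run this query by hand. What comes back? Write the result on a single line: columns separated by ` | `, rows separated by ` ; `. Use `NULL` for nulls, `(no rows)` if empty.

Inner query: teams.id where city = 'Jaipur'.
Outer: keep matches rows whose team_id is in that set.
Inner query → {5, 12}

11 | Raj ; 18 | Kira ; 26 | Chen ; 30 | Farid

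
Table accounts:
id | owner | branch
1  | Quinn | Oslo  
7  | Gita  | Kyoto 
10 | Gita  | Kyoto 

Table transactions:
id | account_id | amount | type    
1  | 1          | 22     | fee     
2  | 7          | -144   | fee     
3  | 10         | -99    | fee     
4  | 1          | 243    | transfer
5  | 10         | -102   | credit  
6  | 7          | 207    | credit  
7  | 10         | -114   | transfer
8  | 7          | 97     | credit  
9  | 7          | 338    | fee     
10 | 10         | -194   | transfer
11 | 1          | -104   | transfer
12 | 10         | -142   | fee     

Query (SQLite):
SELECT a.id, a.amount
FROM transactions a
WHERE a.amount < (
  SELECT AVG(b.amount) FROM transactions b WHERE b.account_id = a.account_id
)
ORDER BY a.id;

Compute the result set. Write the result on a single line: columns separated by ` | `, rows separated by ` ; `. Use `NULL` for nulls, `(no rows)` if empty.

1 | 22 ; 2 | -144 ; 8 | 97 ; 10 | -194 ; 11 | -104 ; 12 | -142

For each transactions row a, compute AVG(amount) over rows sharing a.account_id.
Keep row a if a.amount < that per-group AVG.
  account_id=1: AVG(amount) = 53.666667
  account_id=7: AVG(amount) = 124.5
  account_id=10: AVG(amount) = -130.2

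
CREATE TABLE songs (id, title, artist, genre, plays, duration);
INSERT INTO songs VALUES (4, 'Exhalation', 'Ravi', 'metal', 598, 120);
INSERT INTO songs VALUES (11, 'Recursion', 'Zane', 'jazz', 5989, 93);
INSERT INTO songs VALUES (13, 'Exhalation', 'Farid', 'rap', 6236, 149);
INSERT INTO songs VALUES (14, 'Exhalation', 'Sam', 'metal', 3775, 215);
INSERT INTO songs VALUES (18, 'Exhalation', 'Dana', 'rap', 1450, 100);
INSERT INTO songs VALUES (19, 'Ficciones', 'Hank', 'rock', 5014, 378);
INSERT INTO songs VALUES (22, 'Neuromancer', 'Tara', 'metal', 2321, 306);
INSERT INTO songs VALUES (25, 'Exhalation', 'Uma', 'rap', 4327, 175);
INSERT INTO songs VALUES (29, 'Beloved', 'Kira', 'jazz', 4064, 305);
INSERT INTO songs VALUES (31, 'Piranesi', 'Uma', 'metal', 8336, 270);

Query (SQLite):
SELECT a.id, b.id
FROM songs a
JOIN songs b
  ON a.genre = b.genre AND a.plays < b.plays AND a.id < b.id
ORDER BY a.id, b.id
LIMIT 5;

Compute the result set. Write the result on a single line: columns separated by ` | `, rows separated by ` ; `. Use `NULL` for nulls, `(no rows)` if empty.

4 | 14 ; 4 | 22 ; 4 | 31 ; 14 | 31 ; 18 | 25

Pairs (a,b) with same genre, a.plays < b.plays, a.id < b.id.
genre groups: jazz:{11,29} metal:{4,14,22,31} rap:{13,18,25} rock:{19}
Ordered by (a.id, b.id); first 5.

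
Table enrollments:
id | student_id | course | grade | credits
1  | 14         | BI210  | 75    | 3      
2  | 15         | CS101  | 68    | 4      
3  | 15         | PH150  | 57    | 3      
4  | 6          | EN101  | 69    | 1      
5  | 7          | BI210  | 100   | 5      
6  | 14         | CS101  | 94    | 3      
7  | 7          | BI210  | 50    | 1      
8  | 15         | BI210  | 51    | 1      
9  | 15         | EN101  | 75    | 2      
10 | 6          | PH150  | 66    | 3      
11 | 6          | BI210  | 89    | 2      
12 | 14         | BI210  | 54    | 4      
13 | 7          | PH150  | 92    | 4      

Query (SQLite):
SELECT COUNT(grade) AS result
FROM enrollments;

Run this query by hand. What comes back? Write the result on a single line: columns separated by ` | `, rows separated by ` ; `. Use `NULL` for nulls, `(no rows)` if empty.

All grade values: [75, 68, 57, 69, 100, 94, 50, 51, 75, 66, 89, 54, 92].
COUNT(grade) counts non-NULL values → 13.

13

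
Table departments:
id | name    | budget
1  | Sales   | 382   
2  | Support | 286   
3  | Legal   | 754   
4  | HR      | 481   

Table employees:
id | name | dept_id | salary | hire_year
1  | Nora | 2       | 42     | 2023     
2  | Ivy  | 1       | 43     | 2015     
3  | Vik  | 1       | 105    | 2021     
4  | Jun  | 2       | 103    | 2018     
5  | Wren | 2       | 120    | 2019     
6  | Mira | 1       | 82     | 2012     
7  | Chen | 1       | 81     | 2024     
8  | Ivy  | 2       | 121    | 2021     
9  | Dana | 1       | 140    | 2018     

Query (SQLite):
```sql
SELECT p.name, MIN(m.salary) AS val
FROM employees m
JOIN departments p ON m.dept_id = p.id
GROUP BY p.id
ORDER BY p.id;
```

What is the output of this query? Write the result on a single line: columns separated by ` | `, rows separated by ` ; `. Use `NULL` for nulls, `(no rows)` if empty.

Sales | 43 ; Support | 42

Join each employees row to its departments via dept_id.
Group joined rows by departments.id; compute MIN(m.salary) per group.
  1: ids {2, 3, 6, 7, 9} → MIN(m.salary)=43
  2: ids {1, 4, 5, 8} → MIN(m.salary)=42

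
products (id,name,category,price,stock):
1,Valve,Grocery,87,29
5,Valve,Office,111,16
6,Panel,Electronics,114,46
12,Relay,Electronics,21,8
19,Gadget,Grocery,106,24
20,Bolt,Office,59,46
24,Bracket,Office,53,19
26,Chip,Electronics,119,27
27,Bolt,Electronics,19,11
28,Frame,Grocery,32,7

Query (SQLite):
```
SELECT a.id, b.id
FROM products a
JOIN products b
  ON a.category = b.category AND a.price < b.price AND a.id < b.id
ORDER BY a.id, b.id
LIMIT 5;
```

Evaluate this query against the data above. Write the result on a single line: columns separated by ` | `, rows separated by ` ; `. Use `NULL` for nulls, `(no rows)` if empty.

Pairs (a,b) with same category, a.price < b.price, a.id < b.id.
category groups: Electronics:{6,12,26,27} Grocery:{1,19,28} Office:{5,20,24}
Ordered by (a.id, b.id); first 5.

1 | 19 ; 6 | 26 ; 12 | 26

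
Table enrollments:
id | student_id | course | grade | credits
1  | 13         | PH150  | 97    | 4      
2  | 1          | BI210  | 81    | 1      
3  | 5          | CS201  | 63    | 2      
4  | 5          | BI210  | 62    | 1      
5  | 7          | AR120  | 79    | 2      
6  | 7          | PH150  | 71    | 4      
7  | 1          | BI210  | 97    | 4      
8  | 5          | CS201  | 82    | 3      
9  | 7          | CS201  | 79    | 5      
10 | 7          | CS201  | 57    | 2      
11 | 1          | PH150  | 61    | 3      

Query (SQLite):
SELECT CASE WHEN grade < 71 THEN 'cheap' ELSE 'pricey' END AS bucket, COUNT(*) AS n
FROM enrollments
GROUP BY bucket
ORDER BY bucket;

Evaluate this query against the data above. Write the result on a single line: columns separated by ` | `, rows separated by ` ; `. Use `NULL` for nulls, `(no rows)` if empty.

cheap | 4 ; pricey | 7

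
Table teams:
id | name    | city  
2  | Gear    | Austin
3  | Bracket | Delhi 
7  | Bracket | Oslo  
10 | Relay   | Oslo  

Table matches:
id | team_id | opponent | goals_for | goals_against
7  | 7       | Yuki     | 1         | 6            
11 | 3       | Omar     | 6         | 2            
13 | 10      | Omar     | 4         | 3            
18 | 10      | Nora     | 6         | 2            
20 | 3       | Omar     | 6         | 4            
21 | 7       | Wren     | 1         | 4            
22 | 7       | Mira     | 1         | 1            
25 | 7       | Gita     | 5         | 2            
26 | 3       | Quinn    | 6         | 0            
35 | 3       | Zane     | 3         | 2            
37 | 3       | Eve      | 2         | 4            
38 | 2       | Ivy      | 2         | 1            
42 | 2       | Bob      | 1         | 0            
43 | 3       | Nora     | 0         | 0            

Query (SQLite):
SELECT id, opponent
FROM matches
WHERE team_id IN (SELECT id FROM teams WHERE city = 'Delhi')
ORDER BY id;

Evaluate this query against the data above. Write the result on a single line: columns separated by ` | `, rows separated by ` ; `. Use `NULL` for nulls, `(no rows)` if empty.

Inner query: teams.id where city = 'Delhi'.
Outer: keep matches rows whose team_id is in that set.
Inner query → {3}

11 | Omar ; 20 | Omar ; 26 | Quinn ; 35 | Zane ; 37 | Eve ; 43 | Nora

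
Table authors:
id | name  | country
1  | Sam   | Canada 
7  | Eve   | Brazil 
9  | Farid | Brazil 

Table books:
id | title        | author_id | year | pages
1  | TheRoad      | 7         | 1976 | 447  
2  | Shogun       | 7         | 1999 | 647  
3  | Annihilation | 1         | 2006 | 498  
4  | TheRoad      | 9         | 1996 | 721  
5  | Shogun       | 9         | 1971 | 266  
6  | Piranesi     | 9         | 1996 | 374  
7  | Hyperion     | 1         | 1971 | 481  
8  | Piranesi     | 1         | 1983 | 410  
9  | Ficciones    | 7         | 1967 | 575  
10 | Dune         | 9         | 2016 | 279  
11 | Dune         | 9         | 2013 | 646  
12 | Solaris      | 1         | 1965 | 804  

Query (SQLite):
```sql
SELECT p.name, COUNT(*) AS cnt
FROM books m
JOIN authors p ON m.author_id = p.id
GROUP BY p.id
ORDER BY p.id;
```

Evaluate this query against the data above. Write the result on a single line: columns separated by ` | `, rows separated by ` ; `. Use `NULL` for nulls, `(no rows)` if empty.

Join each books row to its authors via author_id.
Group joined rows by authors.id; compute COUNT(*) per group.
  1: ids {3, 7, 8, 12} → COUNT(*)=4
  7: ids {1, 2, 9} → COUNT(*)=3
  9: ids {4, 5, 6, 10, 11} → COUNT(*)=5

Sam | 4 ; Eve | 3 ; Farid | 5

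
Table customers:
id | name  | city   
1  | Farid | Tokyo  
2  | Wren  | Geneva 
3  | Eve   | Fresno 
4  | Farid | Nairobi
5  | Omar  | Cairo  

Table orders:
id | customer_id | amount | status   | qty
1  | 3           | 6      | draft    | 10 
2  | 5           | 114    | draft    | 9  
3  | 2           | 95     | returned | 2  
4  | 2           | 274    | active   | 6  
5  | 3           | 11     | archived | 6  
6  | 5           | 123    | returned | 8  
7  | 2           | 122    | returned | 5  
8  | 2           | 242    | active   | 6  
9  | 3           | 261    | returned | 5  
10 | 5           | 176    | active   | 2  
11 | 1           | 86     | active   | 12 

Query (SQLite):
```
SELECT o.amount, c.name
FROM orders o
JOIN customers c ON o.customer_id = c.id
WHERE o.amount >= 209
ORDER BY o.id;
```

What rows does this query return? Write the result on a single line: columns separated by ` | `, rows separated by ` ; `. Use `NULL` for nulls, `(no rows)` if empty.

Each orders row matches the customers row where customer_id = customers.id.
Then keep rows with o.amount >= 209.

274 | Wren ; 242 | Wren ; 261 | Eve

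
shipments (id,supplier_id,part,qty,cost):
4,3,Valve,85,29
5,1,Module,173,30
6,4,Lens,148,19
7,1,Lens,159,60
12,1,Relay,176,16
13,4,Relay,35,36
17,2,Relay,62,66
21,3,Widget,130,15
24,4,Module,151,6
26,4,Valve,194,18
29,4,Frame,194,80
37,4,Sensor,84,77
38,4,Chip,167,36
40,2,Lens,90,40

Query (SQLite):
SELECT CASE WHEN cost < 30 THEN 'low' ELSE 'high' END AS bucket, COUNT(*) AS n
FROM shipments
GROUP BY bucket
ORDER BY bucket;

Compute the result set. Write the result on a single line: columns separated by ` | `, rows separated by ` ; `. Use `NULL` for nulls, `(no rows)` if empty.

high | 8 ; low | 6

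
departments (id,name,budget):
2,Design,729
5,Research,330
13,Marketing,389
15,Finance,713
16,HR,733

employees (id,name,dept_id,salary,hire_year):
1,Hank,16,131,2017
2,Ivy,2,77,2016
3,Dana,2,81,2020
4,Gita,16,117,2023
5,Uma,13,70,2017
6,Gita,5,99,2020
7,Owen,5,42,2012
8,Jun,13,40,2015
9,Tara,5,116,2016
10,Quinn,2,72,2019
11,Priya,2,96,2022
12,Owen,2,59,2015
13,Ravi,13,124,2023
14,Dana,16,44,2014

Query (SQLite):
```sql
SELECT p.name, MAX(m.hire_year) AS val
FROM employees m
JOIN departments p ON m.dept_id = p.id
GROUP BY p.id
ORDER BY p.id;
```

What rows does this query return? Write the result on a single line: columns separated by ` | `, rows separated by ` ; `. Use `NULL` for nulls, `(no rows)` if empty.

Design | 2022 ; Research | 2020 ; Marketing | 2023 ; HR | 2023

Join each employees row to its departments via dept_id.
Group joined rows by departments.id; compute MAX(m.hire_year) per group.
  2: ids {2, 3, 10, 11, 12} → MAX(m.hire_year)=2022
  5: ids {6, 7, 9} → MAX(m.hire_year)=2020
  13: ids {5, 8, 13} → MAX(m.hire_year)=2023
  16: ids {1, 4, 14} → MAX(m.hire_year)=2023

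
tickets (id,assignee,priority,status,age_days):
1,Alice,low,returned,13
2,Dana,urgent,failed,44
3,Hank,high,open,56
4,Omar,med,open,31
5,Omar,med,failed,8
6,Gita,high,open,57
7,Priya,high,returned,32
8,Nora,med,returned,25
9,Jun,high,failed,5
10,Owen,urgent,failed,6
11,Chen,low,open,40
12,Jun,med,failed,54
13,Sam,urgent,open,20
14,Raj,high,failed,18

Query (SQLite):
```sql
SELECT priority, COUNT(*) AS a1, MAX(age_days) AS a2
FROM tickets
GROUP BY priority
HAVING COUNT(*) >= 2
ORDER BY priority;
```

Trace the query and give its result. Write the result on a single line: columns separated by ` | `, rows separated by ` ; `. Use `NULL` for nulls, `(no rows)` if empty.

high | 5 | 57 ; low | 2 | 40 ; med | 4 | 54 ; urgent | 3 | 44

Group tickets by priority.
Per group compute: COUNT(*), MAX(age_days).
HAVING: drop groups with fewer than 2 rows.
  high: ids {3, 6, 7, 9, 14} → COUNT(*)=5, MAX(age_days)=57
  low: ids {1, 11} → COUNT(*)=2, MAX(age_days)=40
  med: ids {4, 5, 8, 12} → COUNT(*)=4, MAX(age_days)=54
  urgent: ids {2, 10, 13} → COUNT(*)=3, MAX(age_days)=44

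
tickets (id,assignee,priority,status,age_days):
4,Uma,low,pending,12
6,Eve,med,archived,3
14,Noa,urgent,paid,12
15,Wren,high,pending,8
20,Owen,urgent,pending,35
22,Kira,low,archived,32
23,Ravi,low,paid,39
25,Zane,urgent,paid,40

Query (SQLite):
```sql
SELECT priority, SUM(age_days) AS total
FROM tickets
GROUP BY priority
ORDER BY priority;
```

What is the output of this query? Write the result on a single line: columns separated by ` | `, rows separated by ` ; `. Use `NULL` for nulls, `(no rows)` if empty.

Partition tickets by priority; compute SUM(age_days) within each group.
  high: ids {15} → SUM(age_days)=8
  low: ids {4, 22, 23} → SUM(age_days)=83
  med: ids {6} → SUM(age_days)=3
  urgent: ids {14, 20, 25} → SUM(age_days)=87

high | 8 ; low | 83 ; med | 3 ; urgent | 87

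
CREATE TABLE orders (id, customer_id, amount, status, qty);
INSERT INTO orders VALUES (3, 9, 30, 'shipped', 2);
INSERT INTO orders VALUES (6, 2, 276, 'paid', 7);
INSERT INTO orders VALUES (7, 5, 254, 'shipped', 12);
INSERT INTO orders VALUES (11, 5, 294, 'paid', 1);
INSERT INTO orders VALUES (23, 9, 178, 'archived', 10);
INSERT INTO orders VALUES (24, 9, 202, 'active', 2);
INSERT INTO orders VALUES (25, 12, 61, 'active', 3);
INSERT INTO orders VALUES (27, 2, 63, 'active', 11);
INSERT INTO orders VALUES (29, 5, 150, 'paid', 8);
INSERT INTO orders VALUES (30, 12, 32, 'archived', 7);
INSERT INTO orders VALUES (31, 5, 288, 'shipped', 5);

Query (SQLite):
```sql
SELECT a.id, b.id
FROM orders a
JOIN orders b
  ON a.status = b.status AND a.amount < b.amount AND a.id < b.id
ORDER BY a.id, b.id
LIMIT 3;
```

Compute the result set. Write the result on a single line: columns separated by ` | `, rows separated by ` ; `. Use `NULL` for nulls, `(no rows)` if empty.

3 | 7 ; 3 | 31 ; 6 | 11

Pairs (a,b) with same status, a.amount < b.amount, a.id < b.id.
status groups: active:{24,25,27} archived:{23,30} paid:{6,11,29} shipped:{3,7,31}
Ordered by (a.id, b.id); first 3.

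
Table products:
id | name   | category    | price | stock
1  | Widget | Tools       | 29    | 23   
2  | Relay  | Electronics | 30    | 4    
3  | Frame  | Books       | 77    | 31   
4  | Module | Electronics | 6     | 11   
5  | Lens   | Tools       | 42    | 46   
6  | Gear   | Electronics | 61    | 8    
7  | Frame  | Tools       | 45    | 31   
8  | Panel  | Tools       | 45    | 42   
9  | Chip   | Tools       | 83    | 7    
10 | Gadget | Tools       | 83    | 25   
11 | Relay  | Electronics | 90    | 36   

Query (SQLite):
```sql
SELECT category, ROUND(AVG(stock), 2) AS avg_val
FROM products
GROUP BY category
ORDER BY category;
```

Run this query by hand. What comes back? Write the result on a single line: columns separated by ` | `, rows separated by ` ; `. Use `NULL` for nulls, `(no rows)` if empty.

Books | 31 ; Electronics | 14.75 ; Tools | 29

Partition products by category; compute ROUND(AVG(stock), 2) within each group.
  Books: ids {3} → ROUND(AVG(stock), 2)=31
  Electronics: ids {2, 4, 6, 11} → ROUND(AVG(stock), 2)=14.75
  Tools: ids {1, 5, 7, 8, 9, 10} → ROUND(AVG(stock), 2)=29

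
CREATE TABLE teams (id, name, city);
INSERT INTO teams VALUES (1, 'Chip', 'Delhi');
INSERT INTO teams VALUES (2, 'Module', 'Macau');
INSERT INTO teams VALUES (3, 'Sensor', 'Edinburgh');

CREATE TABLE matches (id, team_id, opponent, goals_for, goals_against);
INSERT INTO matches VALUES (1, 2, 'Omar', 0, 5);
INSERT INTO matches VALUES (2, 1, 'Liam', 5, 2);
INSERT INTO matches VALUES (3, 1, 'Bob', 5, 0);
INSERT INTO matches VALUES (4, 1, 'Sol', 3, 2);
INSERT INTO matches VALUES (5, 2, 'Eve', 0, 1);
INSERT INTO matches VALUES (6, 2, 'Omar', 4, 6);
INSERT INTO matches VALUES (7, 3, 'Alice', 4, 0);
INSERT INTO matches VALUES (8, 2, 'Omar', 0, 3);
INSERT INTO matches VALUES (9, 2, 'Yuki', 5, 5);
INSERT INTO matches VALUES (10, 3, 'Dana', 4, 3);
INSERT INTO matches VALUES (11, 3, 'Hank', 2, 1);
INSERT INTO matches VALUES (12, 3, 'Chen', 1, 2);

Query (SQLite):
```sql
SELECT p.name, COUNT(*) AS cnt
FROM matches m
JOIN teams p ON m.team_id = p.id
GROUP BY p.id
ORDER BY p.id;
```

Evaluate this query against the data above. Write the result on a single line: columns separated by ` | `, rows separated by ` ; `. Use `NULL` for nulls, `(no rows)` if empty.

Join each matches row to its teams via team_id.
Group joined rows by teams.id; compute COUNT(*) per group.
  1: ids {2, 3, 4} → COUNT(*)=3
  2: ids {1, 5, 6, 8, 9} → COUNT(*)=5
  3: ids {7, 10, 11, 12} → COUNT(*)=4

Chip | 3 ; Module | 5 ; Sensor | 4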